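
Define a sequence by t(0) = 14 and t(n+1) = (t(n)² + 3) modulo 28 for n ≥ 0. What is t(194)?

12

t(0) = 14,  t(1) = 3,  t(2) = 12,  t(3) = 7,  t(4) = 24,  t(5) = 19,  t(6) = 0,  t(7) = 3.
Since t(7) = t(1) = 3, the sequence is eventually periodic: after a pre-period of length 1 it cycles with period 6.
For n ≥ 1, t(n) depends only on (n - 1) mod 6. (194 - 1) mod 6 = 1, so t(194) = t(2) = 12.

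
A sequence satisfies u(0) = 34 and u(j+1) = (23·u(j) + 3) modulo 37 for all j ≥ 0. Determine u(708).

Listing terms: u(0) = 34,  u(1) = 8,  u(2) = 2,  u(3) = 12,  u(4) = 20,  u(5) = 19,  u(6) = 33,  u(7) = 22,  u(8) = 28,  u(9) = 18,  u(10) = 10,  u(11) = 11,  u(12) = 34.
The sequence repeats with period 12.
So u(708) = u(0 + ((708-0) mod 12)) = u(0) = 34.

34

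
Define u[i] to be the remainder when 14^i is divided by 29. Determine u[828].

7

Computing terms: u[1] = 14,  u[2] = 22,  u[3] = 18,  u[4] = 20,  u[5] = 19,  u[6] = 5,  u[7] = 12,  u[8] = 23,  u[9] = 3,  u[10] = 13,  u[11] = 8,  u[12] = 25,  u[13] = 2,  u[14] = 28,  u[15] = 15,  u[16] = 7,  u[17] = 11,  u[18] = 9,  u[19] = 10,  u[20] = 24,  u[21] = 17,  u[22] = 6,  u[23] = 26,  u[24] = 16,  u[25] = 21,  u[26] = 4,  u[27] = 27,  u[28] = 1,  u[29] = 14.
Since u[29] = u[1] = 14, the sequence is periodic with period 28.
(828 - 1) mod 28 = 15, so u[828] = u[16] = 7.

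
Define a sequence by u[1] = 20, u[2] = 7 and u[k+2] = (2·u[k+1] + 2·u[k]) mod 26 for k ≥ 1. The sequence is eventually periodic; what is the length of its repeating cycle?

12

u[1] = 20; u[2] = 7; u[3] = 2; u[4] = 18; u[5] = 14; u[6] = 12; u[7] = 0; u[8] = 24; u[9] = 22; u[10] = 14; u[11] = 20; u[12] = 16; u[13] = 20; u[14] = 20; u[15] = 2; u[16] = 18.
Since (u[15], u[16]) = (u[3], u[4]) = (2, 18) (two consecutive terms determine the rest), the sequence is eventually periodic: after a pre-period of length 2 it cycles with period 12.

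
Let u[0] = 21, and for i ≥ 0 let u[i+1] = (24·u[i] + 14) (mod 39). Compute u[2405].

2

u[0] = 21, u[1] = 11, u[2] = 5, u[3] = 17, u[4] = 32, u[5] = 2, u[6] = 23, u[7] = 20, u[8] = 26, u[9] = 14, u[10] = 38, u[11] = 29, u[12] = 8, u[13] = 11.
Since u[13] = u[1] = 11, the sequence is eventually periodic: after a pre-period of length 1 it cycles with period 12.
For i ≥ 1, u[i] depends only on (i - 1) mod 12. (2405 - 1) mod 12 = 4, so u[2405] = u[5] = 2.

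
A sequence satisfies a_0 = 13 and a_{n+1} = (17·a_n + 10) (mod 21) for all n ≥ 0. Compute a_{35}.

15

Computing terms: a_0 = 13, a_1 = 0, a_2 = 10, a_3 = 12, a_4 = 4, a_5 = 15, a_6 = 13.
Since a_6 = a_0 = 13, the sequence is periodic with period 6.
So a_{35} = a_{0 + ((35-0) mod 6)} = a_5 = 15.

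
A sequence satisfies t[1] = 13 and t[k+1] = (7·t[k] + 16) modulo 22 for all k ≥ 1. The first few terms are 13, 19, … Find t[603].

Listing terms: t[1] = 13,  t[2] = 19,  t[3] = 17,  t[4] = 3,  t[5] = 15,  t[6] = 11,  t[7] = 5,  t[8] = 7,  t[9] = 21,  t[10] = 9,  t[11] = 13.
Since t[11] = t[1] = 13, the sequence is periodic with period 10.
So t[603] = t[1 + ((603-1) mod 10)] = t[3] = 17.

17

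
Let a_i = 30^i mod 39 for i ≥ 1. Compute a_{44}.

Computing terms: a_1 = 30; a_2 = 3; a_3 = 12; a_4 = 9; a_5 = 36; a_6 = 27; a_7 = 30.
Since a_7 = a_1 = 30, the sequence is periodic with period 6.
(44 - 1) mod 6 = 1, so a_{44} = a_2 = 3.

3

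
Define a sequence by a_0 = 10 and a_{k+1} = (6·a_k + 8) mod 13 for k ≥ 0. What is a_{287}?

We have a_0 = 10; a_1 = 3; a_2 = 0; a_3 = 8; a_4 = 4; a_5 = 6; a_6 = 5; a_7 = 12; a_8 = 2; a_9 = 7; a_{10} = 11; a_{11} = 9; a_{12} = 10.
The sequence repeats with period 12.
So a_{287} = a_{0 + ((287-0) mod 12)} = a_{11} = 9.

9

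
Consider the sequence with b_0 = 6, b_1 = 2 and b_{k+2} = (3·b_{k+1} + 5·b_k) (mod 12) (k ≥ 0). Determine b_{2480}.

0

Computing terms: b_0 = 6; b_1 = 2; b_2 = 0; b_3 = 10; b_4 = 6; b_5 = 8; b_6 = 6; b_7 = 10; b_8 = 0; b_9 = 2; b_{10} = 6; b_{11} = 4; b_{12} = 6; b_{13} = 2.
Since (b_{12}, b_{13}) = (b_0, b_1) = (6, 2) (two consecutive terms determine the rest), the sequence is periodic with period 12.
(2480 - 0) mod 12 = 8, so b_{2480} = b_8 = 0.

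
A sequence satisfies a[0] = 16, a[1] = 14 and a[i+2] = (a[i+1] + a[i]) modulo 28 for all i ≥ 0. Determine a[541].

22

a[0] = 16,  a[1] = 14,  a[2] = 2,  a[3] = 16,  a[4] = 18,  a[5] = 6,  a[6] = 24,  a[7] = 2,  a[8] = 26,  a[9] = 0,  a[10] = 26,  a[11] = 26,  a[12] = 24,  a[13] = 22,  a[14] = 18,  a[15] = 12,  a[16] = 2,  a[17] = 14,  a[18] = 16,  a[19] = 2,  a[20] = 18,  a[21] = 20,  a[22] = 10,  a[23] = 2,  a[24] = 12,  a[25] = 14,  a[26] = 26,  a[27] = 12,  a[28] = 10,  a[29] = 22,  a[30] = 4,  a[31] = 26,  a[32] = 2,  a[33] = 0,  a[34] = 2,  a[35] = 2,  a[36] = 4,  a[37] = 6,  a[38] = 10,  a[39] = 16,  a[40] = 26,  a[41] = 14,  a[42] = 12,  a[43] = 26,  a[44] = 10,  a[45] = 8,  a[46] = 18,  a[47] = 26,  a[48] = 16,  a[49] = 14.
The sequence repeats with period 48.
(541 - 0) mod 48 = 13, so a[541] = a[13] = 22.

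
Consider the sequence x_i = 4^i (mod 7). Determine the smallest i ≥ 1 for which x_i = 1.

Listing terms: x_0 = 1; x_1 = 4; x_2 = 2; x_3 = 1.
The sequence repeats with period 3.
The value 1 next appears (with i ≥ 1) at x_3.

3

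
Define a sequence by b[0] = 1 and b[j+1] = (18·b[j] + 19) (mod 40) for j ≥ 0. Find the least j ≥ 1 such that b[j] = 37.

1

b[0] = 1, b[1] = 37, b[2] = 5, b[3] = 29, b[4] = 21, b[5] = 37.
Since b[5] = b[1] = 37, the sequence is eventually periodic: after a pre-period of length 1 it cycles with period 4.
The value 37 first appears (with j ≥ 1) at b[1].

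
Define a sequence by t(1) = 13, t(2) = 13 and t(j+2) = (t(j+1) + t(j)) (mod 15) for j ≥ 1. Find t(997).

11

We have t(1) = 13, t(2) = 13, t(3) = 11, t(4) = 9, t(5) = 5, t(6) = 14, t(7) = 4, t(8) = 3, t(9) = 7, t(10) = 10, t(11) = 2, t(12) = 12, t(13) = 14, t(14) = 11, t(15) = 10, t(16) = 6, t(17) = 1, t(18) = 7, t(19) = 8, t(20) = 0, t(21) = 8, t(22) = 8, t(23) = 1, t(24) = 9, t(25) = 10, t(26) = 4, t(27) = 14, t(28) = 3, t(29) = 2, t(30) = 5, t(31) = 7, t(32) = 12, t(33) = 4, t(34) = 1, t(35) = 5, t(36) = 6, t(37) = 11, t(38) = 2, t(39) = 13, t(40) = 0, t(41) = 13, t(42) = 13.
The sequence repeats with period 40.
(997 - 1) mod 40 = 36, so t(997) = t(37) = 11.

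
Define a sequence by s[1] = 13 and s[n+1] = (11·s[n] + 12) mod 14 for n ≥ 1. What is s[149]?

1

Listing terms: s[1] = 13,  s[2] = 1,  s[3] = 9,  s[4] = 13.
The sequence repeats with period 3.
(149 - 1) mod 3 = 1, so s[149] = s[2] = 1.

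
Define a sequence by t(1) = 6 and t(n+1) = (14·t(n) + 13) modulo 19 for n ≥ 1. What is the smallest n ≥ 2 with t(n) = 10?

t(1) = 6, t(2) = 2, t(3) = 3, t(4) = 17, t(5) = 4, t(6) = 12, t(7) = 10, t(8) = 1, t(9) = 8, t(10) = 11, t(11) = 15, t(12) = 14, t(13) = 0, t(14) = 13, t(15) = 5, t(16) = 7, t(17) = 16, t(18) = 9, t(19) = 6.
The sequence repeats with period 18.
The value 10 first appears (with n ≥ 2) at t(7).

7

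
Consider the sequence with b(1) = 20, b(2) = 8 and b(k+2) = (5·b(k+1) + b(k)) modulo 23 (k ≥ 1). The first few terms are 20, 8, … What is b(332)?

Computing terms: b(1) = 20; b(2) = 8; b(3) = 14; b(4) = 9; b(5) = 13; b(6) = 5; b(7) = 15; b(8) = 11; b(9) = 1; b(10) = 16; b(11) = 12; b(12) = 7; b(13) = 1; b(14) = 12; b(15) = 15; b(16) = 18; b(17) = 13; b(18) = 14; b(19) = 14; b(20) = 15; b(21) = 20; b(22) = 0; b(23) = 20; b(24) = 8.
Since (b(23), b(24)) = (b(1), b(2)) = (20, 8) (two consecutive terms determine the rest), the sequence is periodic with period 22.
(332 - 1) mod 22 = 1, so b(332) = b(2) = 8.

8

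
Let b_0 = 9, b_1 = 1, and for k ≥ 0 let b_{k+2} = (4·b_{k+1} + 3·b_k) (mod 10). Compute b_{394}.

7

Listing terms: b_0 = 9, b_1 = 1, b_2 = 1, b_3 = 7, b_4 = 1, b_5 = 5, b_6 = 3, b_7 = 7, b_8 = 7, b_9 = 9, b_{10} = 7, b_{11} = 5, b_{12} = 1, b_{13} = 9, b_{14} = 9, b_{15} = 3, b_{16} = 9, b_{17} = 5, b_{18} = 7, b_{19} = 3, b_{20} = 3, b_{21} = 1, b_{22} = 3, b_{23} = 5, b_{24} = 9, b_{25} = 1.
The sequence repeats with period 24.
So b_{394} = b_{0 + ((394-0) mod 24)} = b_{10} = 7.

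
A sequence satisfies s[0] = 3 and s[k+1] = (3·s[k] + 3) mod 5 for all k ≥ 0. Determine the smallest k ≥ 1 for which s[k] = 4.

Listing terms: s[0] = 3; s[1] = 2; s[2] = 4; s[3] = 0; s[4] = 3.
The sequence repeats with period 4.
The value 4 first appears (with k ≥ 1) at s[2].

2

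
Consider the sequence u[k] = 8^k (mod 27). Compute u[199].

8

u[1] = 8; u[2] = 10; u[3] = 26; u[4] = 19; u[5] = 17; u[6] = 1; u[7] = 8.
The sequence repeats with period 6.
(199 - 1) mod 6 = 0, so u[199] = u[1] = 8.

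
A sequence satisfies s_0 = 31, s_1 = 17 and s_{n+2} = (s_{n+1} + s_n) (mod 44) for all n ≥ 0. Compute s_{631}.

s_0 = 31; s_1 = 17; s_2 = 4; s_3 = 21; s_4 = 25; s_5 = 2; s_6 = 27; s_7 = 29; s_8 = 12; s_9 = 41; s_{10} = 9; s_{11} = 6; s_{12} = 15; s_{13} = 21; s_{14} = 36; s_{15} = 13; s_{16} = 5; s_{17} = 18; s_{18} = 23; s_{19} = 41; s_{20} = 20; s_{21} = 17; s_{22} = 37; s_{23} = 10; s_{24} = 3; s_{25} = 13; s_{26} = 16; s_{27} = 29; s_{28} = 1; s_{29} = 30; s_{30} = 31; s_{31} = 17.
The sequence repeats with period 30.
So s_{631} = s_{0 + ((631-0) mod 30)} = s_1 = 17.

17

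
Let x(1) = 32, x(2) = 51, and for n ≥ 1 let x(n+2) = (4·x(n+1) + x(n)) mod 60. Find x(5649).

20

Listing terms: x(1) = 32,  x(2) = 51,  x(3) = 56,  x(4) = 35,  x(5) = 16,  x(6) = 39,  x(7) = 52,  x(8) = 7,  x(9) = 20,  x(10) = 27,  x(11) = 8,  x(12) = 59,  x(13) = 4,  x(14) = 15,  x(15) = 4,  x(16) = 31,  x(17) = 8,  x(18) = 3,  x(19) = 20,  x(20) = 23,  x(21) = 52,  x(22) = 51,  x(23) = 16,  x(24) = 55,  x(25) = 56,  x(26) = 39,  x(27) = 32,  x(28) = 47,  x(29) = 40,  x(30) = 27,  x(31) = 28,  x(32) = 19,  x(33) = 44,  x(34) = 15,  x(35) = 44,  x(36) = 11,  x(37) = 28,  x(38) = 3,  x(39) = 40,  x(40) = 43,  x(41) = 32,  x(42) = 51.
Since (x(41), x(42)) = (x(1), x(2)) = (32, 51) (two consecutive terms determine the rest), the sequence is periodic with period 40.
So x(5649) = x(1 + ((5649-1) mod 40)) = x(9) = 20.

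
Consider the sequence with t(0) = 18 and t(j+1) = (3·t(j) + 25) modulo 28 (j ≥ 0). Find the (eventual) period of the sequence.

t(0) = 18; t(1) = 23; t(2) = 10; t(3) = 27; t(4) = 22; t(5) = 7; t(6) = 18.
The sequence repeats with period 6.

6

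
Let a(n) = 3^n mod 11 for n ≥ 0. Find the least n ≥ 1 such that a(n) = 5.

3

Listing terms: a(0) = 1, a(1) = 3, a(2) = 9, a(3) = 5, a(4) = 4, a(5) = 1.
The sequence repeats with period 5.
The value 5 first appears (with n ≥ 1) at a(3).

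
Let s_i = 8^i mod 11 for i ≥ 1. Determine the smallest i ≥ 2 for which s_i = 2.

Computing terms: s_1 = 8; s_2 = 9; s_3 = 6; s_4 = 4; s_5 = 10; s_6 = 3; s_7 = 2; s_8 = 5; s_9 = 7; s_{10} = 1; s_{11} = 8.
The sequence repeats with period 10.
The value 2 first appears (with i ≥ 2) at s_7.

7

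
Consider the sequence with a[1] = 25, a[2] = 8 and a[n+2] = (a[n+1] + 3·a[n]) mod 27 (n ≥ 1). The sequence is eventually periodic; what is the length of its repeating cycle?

a[1] = 25, a[2] = 8, a[3] = 2, a[4] = 26, a[5] = 5, a[6] = 2, a[7] = 17, a[8] = 23, a[9] = 20, a[10] = 8, a[11] = 14, a[12] = 11, a[13] = 26, a[14] = 5.
Since (a[13], a[14]) = (a[4], a[5]) = (26, 5) (two consecutive terms determine the rest), the sequence is eventually periodic: after a pre-period of length 3 it cycles with period 9.

9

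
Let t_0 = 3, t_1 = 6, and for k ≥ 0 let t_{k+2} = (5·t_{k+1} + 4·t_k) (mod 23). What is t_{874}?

Listing terms: t_0 = 3, t_1 = 6, t_2 = 19, t_3 = 4, t_4 = 4, t_5 = 13, t_6 = 12, t_7 = 20, t_8 = 10, t_9 = 15, t_{10} = 0, t_{11} = 14, t_{12} = 1, t_{13} = 15, t_{14} = 10, t_{15} = 18, t_{16} = 15, t_{17} = 9, t_{18} = 13, t_{19} = 9, t_{20} = 5, t_{21} = 15, t_{22} = 3, t_{23} = 6.
The sequence repeats with period 22.
So t_{874} = t_{0 + ((874-0) mod 22)} = t_{16} = 15.

15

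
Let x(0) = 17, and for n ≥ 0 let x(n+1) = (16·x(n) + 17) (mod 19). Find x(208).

Computing terms: x(0) = 17,  x(1) = 4,  x(2) = 5,  x(3) = 2,  x(4) = 11,  x(5) = 3,  x(6) = 8,  x(7) = 12,  x(8) = 0,  x(9) = 17.
The sequence repeats with period 9.
So x(208) = x(0 + ((208-0) mod 9)) = x(1) = 4.

4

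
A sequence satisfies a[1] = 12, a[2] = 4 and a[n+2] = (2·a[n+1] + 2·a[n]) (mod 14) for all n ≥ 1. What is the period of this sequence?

48

We have a[1] = 12, a[2] = 4, a[3] = 4, a[4] = 2, a[5] = 12, a[6] = 0, a[7] = 10, a[8] = 6, a[9] = 4, a[10] = 6, a[11] = 6, a[12] = 10, a[13] = 4, a[14] = 0, a[15] = 8, a[16] = 2, a[17] = 6, a[18] = 2, a[19] = 2, a[20] = 8, a[21] = 6, a[22] = 0, a[23] = 12, a[24] = 10, a[25] = 2, a[26] = 10, a[27] = 10, a[28] = 12, a[29] = 2, a[30] = 0, a[31] = 4, a[32] = 8, a[33] = 10, a[34] = 8, a[35] = 8, a[36] = 4, a[37] = 10, a[38] = 0, a[39] = 6, a[40] = 12, a[41] = 8, a[42] = 12, a[43] = 12, a[44] = 6, a[45] = 8, a[46] = 0, a[47] = 2, a[48] = 4, a[49] = 12, a[50] = 4.
Since (a[49], a[50]) = (a[1], a[2]) = (12, 4) (two consecutive terms determine the rest), the sequence is periodic with period 48.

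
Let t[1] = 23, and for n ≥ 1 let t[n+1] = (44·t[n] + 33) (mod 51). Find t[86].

43

Listing terms: t[1] = 23, t[2] = 25, t[3] = 11, t[4] = 7, t[5] = 35, t[6] = 43, t[7] = 38, t[8] = 22, t[9] = 32, t[10] = 13, t[11] = 44, t[12] = 31, t[13] = 20, t[14] = 46, t[15] = 17, t[16] = 16, t[17] = 23.
Since t[17] = t[1] = 23, the sequence is periodic with period 16.
So t[86] = t[1 + ((86-1) mod 16)] = t[6] = 43.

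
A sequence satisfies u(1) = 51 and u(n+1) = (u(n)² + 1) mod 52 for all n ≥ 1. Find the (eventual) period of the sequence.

u(1) = 51,  u(2) = 2,  u(3) = 5,  u(4) = 26,  u(5) = 1,  u(6) = 2.
Since u(6) = u(2) = 2, the sequence is eventually periodic: after a pre-period of length 1 it cycles with period 4.

4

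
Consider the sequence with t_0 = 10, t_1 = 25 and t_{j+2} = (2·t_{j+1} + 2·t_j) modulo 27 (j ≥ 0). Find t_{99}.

10

We have t_0 = 10; t_1 = 25; t_2 = 16; t_3 = 1; t_4 = 7; t_5 = 16; t_6 = 19; t_7 = 16; t_8 = 16; t_9 = 10; t_{10} = 25.
The sequence repeats with period 9.
(99 - 0) mod 9 = 0, so t_{99} = t_0 = 10.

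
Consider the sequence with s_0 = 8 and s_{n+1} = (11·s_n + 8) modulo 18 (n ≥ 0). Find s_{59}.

0

Computing terms: s_0 = 8, s_1 = 6, s_2 = 2, s_3 = 12, s_4 = 14, s_5 = 0, s_6 = 8.
The sequence repeats with period 6.
(59 - 0) mod 6 = 5, so s_{59} = s_5 = 0.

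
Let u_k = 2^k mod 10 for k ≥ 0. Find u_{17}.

u_0 = 1, u_1 = 2, u_2 = 4, u_3 = 8, u_4 = 6, u_5 = 2.
Since u_5 = u_1 = 2, the sequence is eventually periodic: after a pre-period of length 1 it cycles with period 4.
For k ≥ 1, u_k depends only on (k - 1) mod 4. (17 - 1) mod 4 = 0, so u_{17} = u_1 = 2.

2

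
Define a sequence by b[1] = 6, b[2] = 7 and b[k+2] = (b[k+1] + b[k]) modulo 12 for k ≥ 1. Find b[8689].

6

Listing terms: b[1] = 6, b[2] = 7, b[3] = 1, b[4] = 8, b[5] = 9, b[6] = 5, b[7] = 2, b[8] = 7, b[9] = 9, b[10] = 4, b[11] = 1, b[12] = 5, b[13] = 6, b[14] = 11, b[15] = 5, b[16] = 4, b[17] = 9, b[18] = 1, b[19] = 10, b[20] = 11, b[21] = 9, b[22] = 8, b[23] = 5, b[24] = 1, b[25] = 6, b[26] = 7.
The sequence repeats with period 24.
So b[8689] = b[1 + ((8689-1) mod 24)] = b[1] = 6.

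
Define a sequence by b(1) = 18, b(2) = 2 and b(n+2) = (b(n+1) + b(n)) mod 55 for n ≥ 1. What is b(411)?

We have b(1) = 18,  b(2) = 2,  b(3) = 20,  b(4) = 22,  b(5) = 42,  b(6) = 9,  b(7) = 51,  b(8) = 5,  b(9) = 1,  b(10) = 6,  b(11) = 7,  b(12) = 13,  b(13) = 20,  b(14) = 33,  b(15) = 53,  b(16) = 31,  b(17) = 29,  b(18) = 5,  b(19) = 34,  b(20) = 39,  b(21) = 18,  b(22) = 2.
Since (b(21), b(22)) = (b(1), b(2)) = (18, 2) (two consecutive terms determine the rest), the sequence is periodic with period 20.
So b(411) = b(1 + ((411-1) mod 20)) = b(11) = 7.

7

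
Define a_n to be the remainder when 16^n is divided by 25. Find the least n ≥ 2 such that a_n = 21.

Computing terms: a_1 = 16, a_2 = 6, a_3 = 21, a_4 = 11, a_5 = 1, a_6 = 16.
The sequence repeats with period 5.
The value 21 first appears (with n ≥ 2) at a_3.

3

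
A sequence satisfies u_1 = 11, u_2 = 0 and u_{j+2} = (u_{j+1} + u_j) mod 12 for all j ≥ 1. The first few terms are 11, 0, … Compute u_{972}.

5

u_1 = 11,  u_2 = 0,  u_3 = 11,  u_4 = 11,  u_5 = 10,  u_6 = 9,  u_7 = 7,  u_8 = 4,  u_9 = 11,  u_{10} = 3,  u_{11} = 2,  u_{12} = 5,  u_{13} = 7,  u_{14} = 0,  u_{15} = 7,  u_{16} = 7,  u_{17} = 2,  u_{18} = 9,  u_{19} = 11,  u_{20} = 8,  u_{21} = 7,  u_{22} = 3,  u_{23} = 10,  u_{24} = 1,  u_{25} = 11,  u_{26} = 0.
The sequence repeats with period 24.
So u_{972} = u_{1 + ((972-1) mod 24)} = u_{12} = 5.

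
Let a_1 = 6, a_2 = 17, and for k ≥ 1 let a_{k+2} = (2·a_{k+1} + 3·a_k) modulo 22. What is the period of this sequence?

10

We have a_1 = 6, a_2 = 17, a_3 = 8, a_4 = 1, a_5 = 4, a_6 = 11, a_7 = 12, a_8 = 13, a_9 = 18, a_{10} = 9, a_{11} = 6, a_{12} = 17.
The sequence repeats with period 10.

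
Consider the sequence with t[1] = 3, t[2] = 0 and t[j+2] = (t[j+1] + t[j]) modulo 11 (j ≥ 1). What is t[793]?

Computing terms: t[1] = 3, t[2] = 0, t[3] = 3, t[4] = 3, t[5] = 6, t[6] = 9, t[7] = 4, t[8] = 2, t[9] = 6, t[10] = 8, t[11] = 3, t[12] = 0.
The sequence repeats with period 10.
(793 - 1) mod 10 = 2, so t[793] = t[3] = 3.

3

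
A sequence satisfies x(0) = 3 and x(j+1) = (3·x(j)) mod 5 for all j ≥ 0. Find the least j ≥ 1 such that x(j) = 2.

2

x(0) = 3,  x(1) = 4,  x(2) = 2,  x(3) = 1,  x(4) = 3.
Since x(4) = x(0) = 3, the sequence is periodic with period 4.
The value 2 first appears (with j ≥ 1) at x(2).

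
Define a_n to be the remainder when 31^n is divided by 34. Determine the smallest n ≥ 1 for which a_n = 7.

Listing terms: a_0 = 1,  a_1 = 31,  a_2 = 9,  a_3 = 7,  a_4 = 13,  a_5 = 29,  a_6 = 15,  a_7 = 23,  a_8 = 33,  a_9 = 3,  a_{10} = 25,  a_{11} = 27,  a_{12} = 21,  a_{13} = 5,  a_{14} = 19,  a_{15} = 11,  a_{16} = 1.
The sequence repeats with period 16.
The value 7 first appears (with n ≥ 1) at a_3.

3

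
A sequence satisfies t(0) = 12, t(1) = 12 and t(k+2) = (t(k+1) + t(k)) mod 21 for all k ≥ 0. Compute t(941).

9

t(0) = 12; t(1) = 12; t(2) = 3; t(3) = 15; t(4) = 18; t(5) = 12; t(6) = 9; t(7) = 0; t(8) = 9; t(9) = 9; t(10) = 18; t(11) = 6; t(12) = 3; t(13) = 9; t(14) = 12; t(15) = 0; t(16) = 12; t(17) = 12.
Since (t(16), t(17)) = (t(0), t(1)) = (12, 12) (two consecutive terms determine the rest), the sequence is periodic with period 16.
So t(941) = t(0 + ((941-0) mod 16)) = t(13) = 9.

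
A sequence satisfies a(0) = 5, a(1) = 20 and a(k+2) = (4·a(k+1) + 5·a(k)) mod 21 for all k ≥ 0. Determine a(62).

We have a(0) = 5; a(1) = 20; a(2) = 0; a(3) = 16; a(4) = 1; a(5) = 0; a(6) = 5; a(7) = 20.
The sequence repeats with period 6.
(62 - 0) mod 6 = 2, so a(62) = a(2) = 0.

0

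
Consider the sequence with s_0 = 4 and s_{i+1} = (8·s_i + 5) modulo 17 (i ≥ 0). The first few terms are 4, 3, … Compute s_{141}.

15

Computing terms: s_0 = 4; s_1 = 3; s_2 = 12; s_3 = 16; s_4 = 14; s_5 = 15; s_6 = 6; s_7 = 2; s_8 = 4.
The sequence repeats with period 8.
So s_{141} = s_{0 + ((141-0) mod 8)} = s_5 = 15.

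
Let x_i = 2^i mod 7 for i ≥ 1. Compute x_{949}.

We have x_1 = 2,  x_2 = 4,  x_3 = 1,  x_4 = 2.
Since x_4 = x_1 = 2, the sequence is periodic with period 3.
(949 - 1) mod 3 = 0, so x_{949} = x_1 = 2.

2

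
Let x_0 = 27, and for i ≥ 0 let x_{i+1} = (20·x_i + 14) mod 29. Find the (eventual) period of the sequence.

We have x_0 = 27,  x_1 = 3,  x_2 = 16,  x_3 = 15,  x_4 = 24,  x_5 = 1,  x_6 = 5,  x_7 = 27.
Since x_7 = x_0 = 27, the sequence is periodic with period 7.

7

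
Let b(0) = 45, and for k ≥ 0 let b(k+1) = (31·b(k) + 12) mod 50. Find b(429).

3

Computing terms: b(0) = 45,  b(1) = 7,  b(2) = 29,  b(3) = 11,  b(4) = 3,  b(5) = 5,  b(6) = 17,  b(7) = 39,  b(8) = 21,  b(9) = 13,  b(10) = 15,  b(11) = 27,  b(12) = 49,  b(13) = 31,  b(14) = 23,  b(15) = 25,  b(16) = 37,  b(17) = 9,  b(18) = 41,  b(19) = 33,  b(20) = 35,  b(21) = 47,  b(22) = 19,  b(23) = 1,  b(24) = 43,  b(25) = 45.
The sequence repeats with period 25.
(429 - 0) mod 25 = 4, so b(429) = b(4) = 3.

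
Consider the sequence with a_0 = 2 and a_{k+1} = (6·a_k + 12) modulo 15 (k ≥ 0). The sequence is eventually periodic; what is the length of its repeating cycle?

Listing terms: a_0 = 2,  a_1 = 9,  a_2 = 6,  a_3 = 3,  a_4 = 0,  a_5 = 12,  a_6 = 9.
Since a_6 = a_1 = 9, the sequence is eventually periodic: after a pre-period of length 1 it cycles with period 5.

5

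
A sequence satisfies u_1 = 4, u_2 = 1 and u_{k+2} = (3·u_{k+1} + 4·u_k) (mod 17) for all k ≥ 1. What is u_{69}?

4

Listing terms: u_1 = 4,  u_2 = 1,  u_3 = 2,  u_4 = 10,  u_5 = 4,  u_6 = 1.
The sequence repeats with period 4.
(69 - 1) mod 4 = 0, so u_{69} = u_1 = 4.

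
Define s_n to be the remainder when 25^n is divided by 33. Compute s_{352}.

s_0 = 1; s_1 = 25; s_2 = 31; s_3 = 16; s_4 = 4; s_5 = 1.
The sequence repeats with period 5.
(352 - 0) mod 5 = 2, so s_{352} = s_2 = 31.

31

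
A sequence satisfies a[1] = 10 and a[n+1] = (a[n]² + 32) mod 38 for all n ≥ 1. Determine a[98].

14

We have a[1] = 10,  a[2] = 18,  a[3] = 14,  a[4] = 0,  a[5] = 32,  a[6] = 30,  a[7] = 20,  a[8] = 14.
Since a[8] = a[3] = 14, the sequence is eventually periodic: after a pre-period of length 2 it cycles with period 5.
For n ≥ 3, a[n] depends only on (n - 3) mod 5. (98 - 3) mod 5 = 0, so a[98] = a[3] = 14.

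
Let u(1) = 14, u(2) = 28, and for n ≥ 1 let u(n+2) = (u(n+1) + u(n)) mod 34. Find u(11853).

22

We have u(1) = 14; u(2) = 28; u(3) = 8; u(4) = 2; u(5) = 10; u(6) = 12; u(7) = 22; u(8) = 0; u(9) = 22; u(10) = 22; u(11) = 10; u(12) = 32; u(13) = 8; u(14) = 6; u(15) = 14; u(16) = 20; u(17) = 0; u(18) = 20; u(19) = 20; u(20) = 6; u(21) = 26; u(22) = 32; u(23) = 24; u(24) = 22; u(25) = 12; u(26) = 0; u(27) = 12; u(28) = 12; u(29) = 24; u(30) = 2; u(31) = 26; u(32) = 28; u(33) = 20; u(34) = 14; u(35) = 0; u(36) = 14; u(37) = 14; u(38) = 28.
Since (u(37), u(38)) = (u(1), u(2)) = (14, 28) (two consecutive terms determine the rest), the sequence is periodic with period 36.
So u(11853) = u(1 + ((11853-1) mod 36)) = u(9) = 22.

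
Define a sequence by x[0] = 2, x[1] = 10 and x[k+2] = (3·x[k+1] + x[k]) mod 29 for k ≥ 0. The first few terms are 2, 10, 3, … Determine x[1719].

24

We have x[0] = 2, x[1] = 10, x[2] = 3, x[3] = 19, x[4] = 2, x[5] = 25, x[6] = 19, x[7] = 24, x[8] = 4, x[9] = 7, x[10] = 25, x[11] = 24, x[12] = 10, x[13] = 25, x[14] = 27, x[15] = 19, x[16] = 26, x[17] = 10, x[18] = 27, x[19] = 4, x[20] = 10, x[21] = 5, x[22] = 25, x[23] = 22, x[24] = 4, x[25] = 5, x[26] = 19, x[27] = 4, x[28] = 2, x[29] = 10.
Since (x[28], x[29]) = (x[0], x[1]) = (2, 10) (two consecutive terms determine the rest), the sequence is periodic with period 28.
(1719 - 0) mod 28 = 11, so x[1719] = x[11] = 24.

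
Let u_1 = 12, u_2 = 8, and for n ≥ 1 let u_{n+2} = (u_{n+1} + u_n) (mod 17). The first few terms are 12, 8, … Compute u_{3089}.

2

Computing terms: u_1 = 12,  u_2 = 8,  u_3 = 3,  u_4 = 11,  u_5 = 14,  u_6 = 8,  u_7 = 5,  u_8 = 13,  u_9 = 1,  u_{10} = 14,  u_{11} = 15,  u_{12} = 12,  u_{13} = 10,  u_{14} = 5,  u_{15} = 15,  u_{16} = 3,  u_{17} = 1,  u_{18} = 4,  u_{19} = 5,  u_{20} = 9,  u_{21} = 14,  u_{22} = 6,  u_{23} = 3,  u_{24} = 9,  u_{25} = 12,  u_{26} = 4,  u_{27} = 16,  u_{28} = 3,  u_{29} = 2,  u_{30} = 5,  u_{31} = 7,  u_{32} = 12,  u_{33} = 2,  u_{34} = 14,  u_{35} = 16,  u_{36} = 13,  u_{37} = 12,  u_{38} = 8.
The sequence repeats with period 36.
So u_{3089} = u_{1 + ((3089-1) mod 36)} = u_{29} = 2.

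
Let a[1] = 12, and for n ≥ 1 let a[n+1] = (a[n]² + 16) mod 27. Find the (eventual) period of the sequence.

3

a[1] = 12, a[2] = 25, a[3] = 20, a[4] = 11, a[5] = 2, a[6] = 20.
Since a[6] = a[3] = 20, the sequence is eventually periodic: after a pre-period of length 2 it cycles with period 3.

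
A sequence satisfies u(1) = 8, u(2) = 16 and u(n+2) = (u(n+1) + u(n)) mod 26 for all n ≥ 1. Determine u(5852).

Computing terms: u(1) = 8; u(2) = 16; u(3) = 24; u(4) = 14; u(5) = 12; u(6) = 0; u(7) = 12; u(8) = 12; u(9) = 24; u(10) = 10; u(11) = 8; u(12) = 18; u(13) = 0; u(14) = 18; u(15) = 18; u(16) = 10; u(17) = 2; u(18) = 12; u(19) = 14; u(20) = 0; u(21) = 14; u(22) = 14; u(23) = 2; u(24) = 16; u(25) = 18; u(26) = 8; u(27) = 0; u(28) = 8; u(29) = 8; u(30) = 16.
The sequence repeats with period 28.
So u(5852) = u(1 + ((5852-1) mod 28)) = u(28) = 8.

8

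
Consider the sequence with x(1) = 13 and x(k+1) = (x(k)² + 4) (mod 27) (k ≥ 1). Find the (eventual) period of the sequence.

9

Computing terms: x(1) = 13; x(2) = 11; x(3) = 17; x(4) = 23; x(5) = 20; x(6) = 26; x(7) = 5; x(8) = 2; x(9) = 8; x(10) = 14; x(11) = 11.
Since x(11) = x(2) = 11, the sequence is eventually periodic: after a pre-period of length 1 it cycles with period 9.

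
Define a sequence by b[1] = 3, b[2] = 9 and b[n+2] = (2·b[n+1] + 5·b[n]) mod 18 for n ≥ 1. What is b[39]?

15

We have b[1] = 3,  b[2] = 9,  b[3] = 15,  b[4] = 3,  b[5] = 9.
Since (b[4], b[5]) = (b[1], b[2]) = (3, 9) (two consecutive terms determine the rest), the sequence is periodic with period 3.
So b[39] = b[1 + ((39-1) mod 3)] = b[3] = 15.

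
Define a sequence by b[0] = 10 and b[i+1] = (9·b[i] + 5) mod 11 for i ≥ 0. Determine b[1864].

Computing terms: b[0] = 10,  b[1] = 7,  b[2] = 2,  b[3] = 1,  b[4] = 3,  b[5] = 10.
The sequence repeats with period 5.
So b[1864] = b[0 + ((1864-0) mod 5)] = b[4] = 3.

3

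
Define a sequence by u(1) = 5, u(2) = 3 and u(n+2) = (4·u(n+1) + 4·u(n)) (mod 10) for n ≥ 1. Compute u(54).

2

u(1) = 5, u(2) = 3, u(3) = 2, u(4) = 0, u(5) = 8, u(6) = 2, u(7) = 0.
Since (u(6), u(7)) = (u(3), u(4)) = (2, 0) (two consecutive terms determine the rest), the sequence is eventually periodic: after a pre-period of length 2 it cycles with period 3.
For n ≥ 3, u(n) depends only on (n - 3) mod 3. (54 - 3) mod 3 = 0, so u(54) = u(3) = 2.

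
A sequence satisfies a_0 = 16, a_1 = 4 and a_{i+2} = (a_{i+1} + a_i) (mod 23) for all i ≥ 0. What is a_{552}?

7

We have a_0 = 16; a_1 = 4; a_2 = 20; a_3 = 1; a_4 = 21; a_5 = 22; a_6 = 20; a_7 = 19; a_8 = 16; a_9 = 12; a_{10} = 5; a_{11} = 17; a_{12} = 22; a_{13} = 16; a_{14} = 15; a_{15} = 8; a_{16} = 0; a_{17} = 8; a_{18} = 8; a_{19} = 16; a_{20} = 1; a_{21} = 17; a_{22} = 18; a_{23} = 12; a_{24} = 7; a_{25} = 19; a_{26} = 3; a_{27} = 22; a_{28} = 2; a_{29} = 1; a_{30} = 3; a_{31} = 4; a_{32} = 7; a_{33} = 11; a_{34} = 18; a_{35} = 6; a_{36} = 1; a_{37} = 7; a_{38} = 8; a_{39} = 15; a_{40} = 0; a_{41} = 15; a_{42} = 15; a_{43} = 7; a_{44} = 22; a_{45} = 6; a_{46} = 5; a_{47} = 11; a_{48} = 16; a_{49} = 4.
The sequence repeats with period 48.
(552 - 0) mod 48 = 24, so a_{552} = a_{24} = 7.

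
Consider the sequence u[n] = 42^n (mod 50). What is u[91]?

Computing terms: u[0] = 1; u[1] = 42; u[2] = 14; u[3] = 38; u[4] = 46; u[5] = 32; u[6] = 44; u[7] = 48; u[8] = 16; u[9] = 22; u[10] = 24; u[11] = 8; u[12] = 36; u[13] = 12; u[14] = 4; u[15] = 18; u[16] = 6; u[17] = 2; u[18] = 34; u[19] = 28; u[20] = 26; u[21] = 42.
Since u[21] = u[1] = 42, the sequence is eventually periodic: after a pre-period of length 1 it cycles with period 20.
For n ≥ 1, u[n] depends only on (n - 1) mod 20. (91 - 1) mod 20 = 10, so u[91] = u[11] = 8.

8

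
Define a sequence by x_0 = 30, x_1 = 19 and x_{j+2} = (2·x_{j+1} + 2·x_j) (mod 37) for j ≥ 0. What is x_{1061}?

We have x_0 = 30,  x_1 = 19,  x_2 = 24,  x_3 = 12,  x_4 = 35,  x_5 = 20,  x_6 = 36,  x_7 = 1,  x_8 = 0,  x_9 = 2,  x_{10} = 4,  x_{11} = 12,  x_{12} = 32,  x_{13} = 14,  x_{14} = 18,  x_{15} = 27,  x_{16} = 16,  x_{17} = 12,  x_{18} = 19,  x_{19} = 25,  x_{20} = 14,  x_{21} = 4,  x_{22} = 36,  x_{23} = 6,  x_{24} = 10,  x_{25} = 32,  x_{26} = 10,  x_{27} = 10,  x_{28} = 3,  x_{29} = 26,  x_{30} = 21,  x_{31} = 20,  x_{32} = 8,  x_{33} = 19,  x_{34} = 17,  x_{35} = 35,  x_{36} = 30,  x_{37} = 19.
Since (x_{36}, x_{37}) = (x_0, x_1) = (30, 19) (two consecutive terms determine the rest), the sequence is periodic with period 36.
(1061 - 0) mod 36 = 17, so x_{1061} = x_{17} = 12.

12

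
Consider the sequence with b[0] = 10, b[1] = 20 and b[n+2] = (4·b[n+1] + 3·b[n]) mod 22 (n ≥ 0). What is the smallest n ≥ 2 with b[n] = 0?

2

Computing terms: b[0] = 10; b[1] = 20; b[2] = 0; b[3] = 16; b[4] = 20; b[5] = 18; b[6] = 0; b[7] = 10; b[8] = 18; b[9] = 14; b[10] = 0; b[11] = 20; b[12] = 14; b[13] = 6; b[14] = 0; b[15] = 18; b[16] = 6; b[17] = 12; b[18] = 0; b[19] = 14; b[20] = 12; b[21] = 2; b[22] = 0; b[23] = 6; b[24] = 2; b[25] = 4; b[26] = 0; b[27] = 12; b[28] = 4; b[29] = 8; b[30] = 0; b[31] = 2; b[32] = 8; b[33] = 16; b[34] = 0; b[35] = 4; b[36] = 16; b[37] = 10; b[38] = 0; b[39] = 8; b[40] = 10; b[41] = 20.
The sequence repeats with period 40.
The value 0 first appears (with n ≥ 2) at b[2].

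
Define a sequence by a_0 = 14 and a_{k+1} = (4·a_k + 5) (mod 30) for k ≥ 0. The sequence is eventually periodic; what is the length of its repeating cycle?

6

Computing terms: a_0 = 14,  a_1 = 1,  a_2 = 9,  a_3 = 11,  a_4 = 19,  a_5 = 21,  a_6 = 29,  a_7 = 1.
Since a_7 = a_1 = 1, the sequence is eventually periodic: after a pre-period of length 1 it cycles with period 6.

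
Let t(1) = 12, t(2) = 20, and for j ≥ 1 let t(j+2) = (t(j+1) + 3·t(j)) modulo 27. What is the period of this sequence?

9

We have t(1) = 12; t(2) = 20; t(3) = 2; t(4) = 8; t(5) = 14; t(6) = 11; t(7) = 26; t(8) = 5; t(9) = 2; t(10) = 17; t(11) = 23; t(12) = 20; t(13) = 8; t(14) = 14.
Since (t(13), t(14)) = (t(4), t(5)) = (8, 14) (two consecutive terms determine the rest), the sequence is eventually periodic: after a pre-period of length 3 it cycles with period 9.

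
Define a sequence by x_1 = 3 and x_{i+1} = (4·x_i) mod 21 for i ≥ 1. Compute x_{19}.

3

x_1 = 3, x_2 = 12, x_3 = 6, x_4 = 3.
Since x_4 = x_1 = 3, the sequence is periodic with period 3.
(19 - 1) mod 3 = 0, so x_{19} = x_1 = 3.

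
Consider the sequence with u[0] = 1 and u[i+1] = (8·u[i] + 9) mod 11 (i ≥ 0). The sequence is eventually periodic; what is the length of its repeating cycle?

We have u[0] = 1; u[1] = 6; u[2] = 2; u[3] = 3; u[4] = 0; u[5] = 9; u[6] = 4; u[7] = 8; u[8] = 7; u[9] = 10; u[10] = 1.
Since u[10] = u[0] = 1, the sequence is periodic with period 10.

10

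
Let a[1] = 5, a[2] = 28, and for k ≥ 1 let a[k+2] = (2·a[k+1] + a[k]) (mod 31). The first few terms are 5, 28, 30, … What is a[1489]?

a[1] = 5, a[2] = 28, a[3] = 30, a[4] = 26, a[5] = 20, a[6] = 4, a[7] = 28, a[8] = 29, a[9] = 24, a[10] = 15, a[11] = 23, a[12] = 30, a[13] = 21, a[14] = 10, a[15] = 10, a[16] = 30, a[17] = 8, a[18] = 15, a[19] = 7, a[20] = 29, a[21] = 3, a[22] = 4, a[23] = 11, a[24] = 26, a[25] = 1, a[26] = 28, a[27] = 26, a[28] = 18, a[29] = 0, a[30] = 18, a[31] = 5, a[32] = 28.
The sequence repeats with period 30.
So a[1489] = a[1 + ((1489-1) mod 30)] = a[19] = 7.

7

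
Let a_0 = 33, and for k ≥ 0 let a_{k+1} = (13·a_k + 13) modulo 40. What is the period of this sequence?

a_0 = 33,  a_1 = 2,  a_2 = 39,  a_3 = 0,  a_4 = 13,  a_5 = 22,  a_6 = 19,  a_7 = 20,  a_8 = 33.
Since a_8 = a_0 = 33, the sequence is periodic with period 8.

8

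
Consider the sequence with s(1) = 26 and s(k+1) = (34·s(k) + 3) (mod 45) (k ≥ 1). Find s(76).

17

Listing terms: s(1) = 26; s(2) = 32; s(3) = 11; s(4) = 17; s(5) = 41; s(6) = 2; s(7) = 26.
The sequence repeats with period 6.
(76 - 1) mod 6 = 3, so s(76) = s(4) = 17.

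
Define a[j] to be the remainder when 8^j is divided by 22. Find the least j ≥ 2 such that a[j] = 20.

2

Computing terms: a[1] = 8; a[2] = 20; a[3] = 6; a[4] = 4; a[5] = 10; a[6] = 14; a[7] = 2; a[8] = 16; a[9] = 18; a[10] = 12; a[11] = 8.
Since a[11] = a[1] = 8, the sequence is periodic with period 10.
The value 20 first appears (with j ≥ 2) at a[2].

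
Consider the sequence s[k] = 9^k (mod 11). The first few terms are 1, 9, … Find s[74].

We have s[0] = 1,  s[1] = 9,  s[2] = 4,  s[3] = 3,  s[4] = 5,  s[5] = 1.
Since s[5] = s[0] = 1, the sequence is periodic with period 5.
(74 - 0) mod 5 = 4, so s[74] = s[4] = 5.

5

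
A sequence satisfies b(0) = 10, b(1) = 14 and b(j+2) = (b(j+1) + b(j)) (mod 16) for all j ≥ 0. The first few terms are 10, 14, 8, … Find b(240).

Listing terms: b(0) = 10,  b(1) = 14,  b(2) = 8,  b(3) = 6,  b(4) = 14,  b(5) = 4,  b(6) = 2,  b(7) = 6,  b(8) = 8,  b(9) = 14,  b(10) = 6,  b(11) = 4,  b(12) = 10,  b(13) = 14.
The sequence repeats with period 12.
(240 - 0) mod 12 = 0, so b(240) = b(0) = 10.

10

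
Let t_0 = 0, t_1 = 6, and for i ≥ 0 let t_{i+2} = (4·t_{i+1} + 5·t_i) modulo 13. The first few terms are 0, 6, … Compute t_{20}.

0

Computing terms: t_0 = 0, t_1 = 6, t_2 = 11, t_3 = 9, t_4 = 0, t_5 = 6.
Since (t_4, t_5) = (t_0, t_1) = (0, 6) (two consecutive terms determine the rest), the sequence is periodic with period 4.
(20 - 0) mod 4 = 0, so t_{20} = t_0 = 0.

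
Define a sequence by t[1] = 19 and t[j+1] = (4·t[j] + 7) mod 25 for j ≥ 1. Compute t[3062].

8

Computing terms: t[1] = 19, t[2] = 8, t[3] = 14, t[4] = 13, t[5] = 9, t[6] = 18, t[7] = 4, t[8] = 23, t[9] = 24, t[10] = 3, t[11] = 19.
The sequence repeats with period 10.
So t[3062] = t[1 + ((3062-1) mod 10)] = t[2] = 8.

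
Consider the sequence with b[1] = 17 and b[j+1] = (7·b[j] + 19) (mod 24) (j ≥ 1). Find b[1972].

b[1] = 17,  b[2] = 18,  b[3] = 1,  b[4] = 2,  b[5] = 9,  b[6] = 10,  b[7] = 17.
Since b[7] = b[1] = 17, the sequence is periodic with period 6.
So b[1972] = b[1 + ((1972-1) mod 6)] = b[4] = 2.

2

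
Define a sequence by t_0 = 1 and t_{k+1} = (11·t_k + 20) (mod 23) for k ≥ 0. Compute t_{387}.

t_0 = 1, t_1 = 8, t_2 = 16, t_3 = 12, t_4 = 14, t_5 = 13, t_6 = 2, t_7 = 19, t_8 = 22, t_9 = 9, t_{10} = 4, t_{11} = 18, t_{12} = 11, t_{13} = 3, t_{14} = 7, t_{15} = 5, t_{16} = 6, t_{17} = 17, t_{18} = 0, t_{19} = 20, t_{20} = 10, t_{21} = 15, t_{22} = 1.
Since t_{22} = t_0 = 1, the sequence is periodic with period 22.
So t_{387} = t_{0 + ((387-0) mod 22)} = t_{13} = 3.

3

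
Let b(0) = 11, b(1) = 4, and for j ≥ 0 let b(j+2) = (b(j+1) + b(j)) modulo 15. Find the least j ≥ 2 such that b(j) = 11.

13

Computing terms: b(0) = 11; b(1) = 4; b(2) = 0; b(3) = 4; b(4) = 4; b(5) = 8; b(6) = 12; b(7) = 5; b(8) = 2; b(9) = 7; b(10) = 9; b(11) = 1; b(12) = 10; b(13) = 11; b(14) = 6; b(15) = 2; b(16) = 8; b(17) = 10; b(18) = 3; b(19) = 13; b(20) = 1; b(21) = 14; b(22) = 0; b(23) = 14; b(24) = 14; b(25) = 13; b(26) = 12; b(27) = 10; b(28) = 7; b(29) = 2; b(30) = 9; b(31) = 11; b(32) = 5; b(33) = 1; b(34) = 6; b(35) = 7; b(36) = 13; b(37) = 5; b(38) = 3; b(39) = 8; b(40) = 11; b(41) = 4.
Since (b(40), b(41)) = (b(0), b(1)) = (11, 4) (two consecutive terms determine the rest), the sequence is periodic with period 40.
The value 11 first appears (with j ≥ 2) at b(13).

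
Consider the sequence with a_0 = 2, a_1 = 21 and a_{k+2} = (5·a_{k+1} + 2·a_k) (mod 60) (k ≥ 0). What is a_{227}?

7

Listing terms: a_0 = 2; a_1 = 21; a_2 = 49; a_3 = 47; a_4 = 33; a_5 = 19; a_6 = 41; a_7 = 3; a_8 = 37; a_9 = 11; a_{10} = 9; a_{11} = 7; a_{12} = 53; a_{13} = 39; a_{14} = 1; a_{15} = 23; a_{16} = 57; a_{17} = 31; a_{18} = 29; a_{19} = 27; a_{20} = 13; a_{21} = 59; a_{22} = 21; a_{23} = 43; a_{24} = 17; a_{25} = 51; a_{26} = 49; a_{27} = 47.
Since (a_{26}, a_{27}) = (a_2, a_3) = (49, 47) (two consecutive terms determine the rest), the sequence is eventually periodic: after a pre-period of length 2 it cycles with period 24.
For k ≥ 2, a_k depends only on (k - 2) mod 24. (227 - 2) mod 24 = 9, so a_{227} = a_{11} = 7.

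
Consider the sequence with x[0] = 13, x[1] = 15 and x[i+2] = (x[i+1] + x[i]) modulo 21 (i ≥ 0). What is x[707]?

Computing terms: x[0] = 13, x[1] = 15, x[2] = 7, x[3] = 1, x[4] = 8, x[5] = 9, x[6] = 17, x[7] = 5, x[8] = 1, x[9] = 6, x[10] = 7, x[11] = 13, x[12] = 20, x[13] = 12, x[14] = 11, x[15] = 2, x[16] = 13, x[17] = 15.
The sequence repeats with period 16.
(707 - 0) mod 16 = 3, so x[707] = x[3] = 1.

1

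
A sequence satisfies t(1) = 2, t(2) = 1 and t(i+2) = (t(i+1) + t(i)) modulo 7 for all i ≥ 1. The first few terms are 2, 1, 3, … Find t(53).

0

We have t(1) = 2, t(2) = 1, t(3) = 3, t(4) = 4, t(5) = 0, t(6) = 4, t(7) = 4, t(8) = 1, t(9) = 5, t(10) = 6, t(11) = 4, t(12) = 3, t(13) = 0, t(14) = 3, t(15) = 3, t(16) = 6, t(17) = 2, t(18) = 1.
Since (t(17), t(18)) = (t(1), t(2)) = (2, 1) (two consecutive terms determine the rest), the sequence is periodic with period 16.
So t(53) = t(1 + ((53-1) mod 16)) = t(5) = 0.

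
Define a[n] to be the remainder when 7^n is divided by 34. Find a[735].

Computing terms: a[1] = 7; a[2] = 15; a[3] = 3; a[4] = 21; a[5] = 11; a[6] = 9; a[7] = 29; a[8] = 33; a[9] = 27; a[10] = 19; a[11] = 31; a[12] = 13; a[13] = 23; a[14] = 25; a[15] = 5; a[16] = 1; a[17] = 7.
Since a[17] = a[1] = 7, the sequence is periodic with period 16.
(735 - 1) mod 16 = 14, so a[735] = a[15] = 5.

5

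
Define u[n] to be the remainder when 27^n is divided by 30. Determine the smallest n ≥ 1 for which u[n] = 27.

1

Listing terms: u[0] = 1,  u[1] = 27,  u[2] = 9,  u[3] = 3,  u[4] = 21,  u[5] = 27.
Since u[5] = u[1] = 27, the sequence is eventually periodic: after a pre-period of length 1 it cycles with period 4.
The value 27 first appears (with n ≥ 1) at u[1].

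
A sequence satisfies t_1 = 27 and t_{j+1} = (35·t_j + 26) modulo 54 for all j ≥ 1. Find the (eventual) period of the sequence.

Listing terms: t_1 = 27,  t_2 = 53,  t_3 = 45,  t_4 = 35,  t_5 = 9,  t_6 = 17,  t_7 = 27.
Since t_7 = t_1 = 27, the sequence is periodic with period 6.

6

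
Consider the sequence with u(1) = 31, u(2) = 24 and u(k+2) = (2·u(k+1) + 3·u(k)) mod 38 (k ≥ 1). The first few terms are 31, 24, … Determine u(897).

1

u(1) = 31, u(2) = 24, u(3) = 27, u(4) = 12, u(5) = 29, u(6) = 18, u(7) = 9, u(8) = 34, u(9) = 19, u(10) = 26, u(11) = 33, u(12) = 30, u(13) = 7, u(14) = 28, u(15) = 1, u(16) = 10, u(17) = 23, u(18) = 0, u(19) = 31, u(20) = 24.
Since (u(19), u(20)) = (u(1), u(2)) = (31, 24) (two consecutive terms determine the rest), the sequence is periodic with period 18.
So u(897) = u(1 + ((897-1) mod 18)) = u(15) = 1.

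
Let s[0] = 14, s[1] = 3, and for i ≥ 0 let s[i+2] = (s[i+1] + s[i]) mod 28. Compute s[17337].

Listing terms: s[0] = 14; s[1] = 3; s[2] = 17; s[3] = 20; s[4] = 9; s[5] = 1; s[6] = 10; s[7] = 11; s[8] = 21; s[9] = 4; s[10] = 25; s[11] = 1; s[12] = 26; s[13] = 27; s[14] = 25; s[15] = 24; s[16] = 21; s[17] = 17; s[18] = 10; s[19] = 27; s[20] = 9; s[21] = 8; s[22] = 17; s[23] = 25; s[24] = 14; s[25] = 11; s[26] = 25; s[27] = 8; s[28] = 5; s[29] = 13; s[30] = 18; s[31] = 3; s[32] = 21; s[33] = 24; s[34] = 17; s[35] = 13; s[36] = 2; s[37] = 15; s[38] = 17; s[39] = 4; s[40] = 21; s[41] = 25; s[42] = 18; s[43] = 15; s[44] = 5; s[45] = 20; s[46] = 25; s[47] = 17; s[48] = 14; s[49] = 3.
The sequence repeats with period 48.
(17337 - 0) mod 48 = 9, so s[17337] = s[9] = 4.

4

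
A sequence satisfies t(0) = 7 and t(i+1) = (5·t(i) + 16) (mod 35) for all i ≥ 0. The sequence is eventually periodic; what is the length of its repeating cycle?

6

Listing terms: t(0) = 7,  t(1) = 16,  t(2) = 26,  t(3) = 6,  t(4) = 11,  t(5) = 1,  t(6) = 21,  t(7) = 16.
Since t(7) = t(1) = 16, the sequence is eventually periodic: after a pre-period of length 1 it cycles with period 6.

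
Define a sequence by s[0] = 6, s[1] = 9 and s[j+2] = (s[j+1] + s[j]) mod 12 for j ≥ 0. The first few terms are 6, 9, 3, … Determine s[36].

s[0] = 6, s[1] = 9, s[2] = 3, s[3] = 0, s[4] = 3, s[5] = 3, s[6] = 6, s[7] = 9.
Since (s[6], s[7]) = (s[0], s[1]) = (6, 9) (two consecutive terms determine the rest), the sequence is periodic with period 6.
So s[36] = s[0 + ((36-0) mod 6)] = s[0] = 6.

6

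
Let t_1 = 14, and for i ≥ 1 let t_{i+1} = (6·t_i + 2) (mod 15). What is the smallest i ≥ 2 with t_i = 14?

t_1 = 14; t_2 = 11; t_3 = 8; t_4 = 5; t_5 = 2; t_6 = 14.
The sequence repeats with period 5.
The value 14 next appears (with i ≥ 2) at t_6.

6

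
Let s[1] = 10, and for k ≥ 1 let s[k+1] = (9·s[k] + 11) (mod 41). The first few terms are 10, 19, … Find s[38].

s[1] = 10,  s[2] = 19,  s[3] = 18,  s[4] = 9,  s[5] = 10.
Since s[5] = s[1] = 10, the sequence is periodic with period 4.
So s[38] = s[1 + ((38-1) mod 4)] = s[2] = 19.

19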